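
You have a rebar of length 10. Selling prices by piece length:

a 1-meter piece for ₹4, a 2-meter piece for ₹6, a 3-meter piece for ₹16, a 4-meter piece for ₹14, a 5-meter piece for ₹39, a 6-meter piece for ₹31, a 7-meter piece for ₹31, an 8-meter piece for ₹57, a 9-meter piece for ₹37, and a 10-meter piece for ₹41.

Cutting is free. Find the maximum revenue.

Let r[k] be the best obtainable value from length k. For each k, try every first piece i and keep the best of price[i] + r[k−i].
r[1] = 4
r[2] = max(4+4, 6+0) = 8
r[3] = max(4+8, 6+4, 16+0) = 16
r[4] = max(4+16, 6+8, 16+4, 14+0) = 20
r[5] = max(4+20, 6+16, 16+8, 14+4, 39+0) = 39
r[6] = max(4+39, 6+20, 16+16, 14+8, 39+4, 31+0) = 43
r[7] = max(4+43, 6+39, 16+20, …, 31+4, 31+0) = 47
r[8] = max(4+47, 6+43, 16+39, …, 31+4, 57+0) = 57
r[9] = max(4+57, 6+47, 16+43, …, 57+4, 37+0) = 61
r[10] = max(4+61, 6+57, 16+47, …, 37+4, 41+0) = 78
One optimal cutting: 5 + 5 → ₹39 + ₹39 = ₹78.

78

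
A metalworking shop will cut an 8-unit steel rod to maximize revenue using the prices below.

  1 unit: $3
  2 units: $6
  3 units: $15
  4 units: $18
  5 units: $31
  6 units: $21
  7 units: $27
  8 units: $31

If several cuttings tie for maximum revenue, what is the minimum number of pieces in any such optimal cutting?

2

Let r[k] be the best obtainable value from length k. For each k, try every first piece i and keep the best of price[i] + r[k−i].
r[1] = 3
r[2] = 6  (first piece 1, then r[1]=3)
r[3] = 15
r[4] = 18  (first piece 1, then r[3]=15)
r[5] = 31
r[6] = 34  (first piece 1, then r[5]=31)
r[7] = 37  (first piece 1, then r[6]=34)
r[8] = 46  (first piece 3, then r[5]=31)
Maximum revenue is $46.
Now minimize piece count subject to staying optimal: for each k, pieces[k] = 1 + min over i with p[i]+r[k−i]=r[k] of pieces[k−i].
pieces[5] = 1
pieces[6] = 2
pieces[7] = 2
pieces[8] = 2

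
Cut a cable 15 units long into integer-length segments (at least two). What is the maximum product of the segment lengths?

243

Let m[k] be the best product for length k (with at least one cut). For each first piece i, the rest contributes max(k−i, m[k−i]).
m[2] = 1*max(1,0) = 1*1 = 1
m[3] = 1*max(2,1) = 1*2 = 2
m[4] = 2*max(2,1) = 2*2 = 4
m[5] = 2*max(3,2) = 2*3 = 6
m[6] = 3*max(3,2) = 3*3 = 9
m[7] = 2*max(5,6) = 2*6 = 12
m[8] = 2*max(6,9) = 2*9 = 18
m[9] = 3*max(6,9) = 3*9 = 27
m[10] = 2*max(8,18) = 2*18 = 36
m[11] = 2*max(9,27) = 2*27 = 54
m[12] = 3*max(9,27) = 3*27 = 81
m[13] = 2*max(11,54) = 2*54 = 108
m[14] = 2*max(12,81) = 2*81 = 162
m[15] = 3*max(12,81) = 3*81 = 243
One optimal split: 3 + 3 + 3 + 3 + 3; product 3*3*3*3*3 = 243.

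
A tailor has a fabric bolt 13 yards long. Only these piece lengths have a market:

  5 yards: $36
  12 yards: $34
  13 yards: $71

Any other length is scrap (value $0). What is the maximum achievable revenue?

72

Let best[k] be the best obtainable value from length k. For each k, try every first piece i and keep the best of price[i] + best[k−i].
best[1] = 0
best[2] = 0
best[3] = 0
best[4] = 0
best[5] = 36
best[6] = 36
best[7] = 36
best[8] = 36
best[9] = 36
best[10] = 72  (first piece 5, then best[5]=36)
best[11] = 72
best[12] = 72
best[13] = 72
One optimal cutting: pieces 5 + 5 with 3 yards of scrap → $72.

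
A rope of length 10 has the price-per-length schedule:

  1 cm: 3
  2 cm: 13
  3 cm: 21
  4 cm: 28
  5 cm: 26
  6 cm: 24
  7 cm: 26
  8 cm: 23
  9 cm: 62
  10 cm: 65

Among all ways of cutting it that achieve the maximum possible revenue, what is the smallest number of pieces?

3

Let r[k] be the best obtainable value from length k. For each k, try every first piece i and keep the best of price[i] + r[k−i].
r[1] = 3
r[2] = max(3+3, 13+0) = 13
r[3] = max(3+13, 13+3, 21+0) = 21
r[4] = max(3+21, 13+13, 21+3, 28+0) = 28
r[5] = max(3+28, 13+21, 21+13, 28+3, 26+0) = 34
r[6] = max(3+34, 13+28, 21+21, 28+13, 26+3, 24+0) = 42
r[7] = max(3+42, 13+34, 21+28, …, 24+3, 26+0) = 49
r[8] = max(3+49, 13+42, 21+34, …, 26+3, 23+0) = 56
r[9] = max(3+56, 13+49, 21+42, …, 23+3, 62+0) = 63
r[10] = max(3+63, 13+56, 21+49, …, 62+3, 65+0) = 70
Maximum revenue is 70.
Now minimize piece count subject to staying optimal: for each k, pieces[k] = 1 + min over i with p[i]+r[k−i]=r[k] of pieces[k−i].
pieces[7] = 2
pieces[8] = 2
pieces[9] = 3
pieces[10] = 3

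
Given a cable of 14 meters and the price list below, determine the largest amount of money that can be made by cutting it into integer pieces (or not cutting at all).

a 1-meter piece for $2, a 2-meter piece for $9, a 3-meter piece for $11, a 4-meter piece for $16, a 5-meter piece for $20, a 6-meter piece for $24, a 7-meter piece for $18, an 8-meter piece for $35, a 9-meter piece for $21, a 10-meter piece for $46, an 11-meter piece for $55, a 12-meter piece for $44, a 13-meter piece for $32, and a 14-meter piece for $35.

Build v[k] bottom-up: v[k] = max over allowed piece i of (p[i] + v[k−i]).
v[1] = 2
v[2] = 9
v[3] = 11  (first piece 1, then v[2]=9)
v[4] = 18  (first piece 2, then v[2]=9)
v[5] = 20  (first piece 1, then v[4]=18)
v[6] = 27  (first piece 2, then v[4]=18)
v[7] = 29  (first piece 1, then v[6]=27)
v[8] = 36  (first piece 2, then v[6]=27)
v[9] = 38  (first piece 1, then v[8]=36)
v[10] = 46
v[11] = 55
v[12] = 57  (first piece 1, then v[11]=55)
v[13] = 64  (first piece 2, then v[11]=55)
v[14] = 66  (first piece 1, then v[13]=64)
One optimal cutting: 11 + 2 + 1 → $55 + $9 + $2 = $66.

66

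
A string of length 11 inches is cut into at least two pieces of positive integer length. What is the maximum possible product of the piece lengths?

54

Let f[k] be the best product for length k (with at least one cut). For each first piece i, the rest contributes max(k−i, f[k−i]).
Small cases: f[2]=1, f[3]=2, f[4]=4, f[5]=6, f[6]=9.
f[7] = 2×max(5,6) = 2×6 = 12
f[8] = 2×max(6,9) = 2×9 = 18
f[9] = 3×max(6,9) = 3×9 = 27
f[10] = 2×max(8,18) = 2×18 = 36
f[11] = 2×max(9,27) = 2×27 = 54
One optimal split: 3 + 3 + 3 + 2; product 3×3×3×2 = 54.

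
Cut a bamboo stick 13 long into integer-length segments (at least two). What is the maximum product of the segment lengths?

108

Fill m[k] for k=2..13: at each k try every first piece i and multiply by the better of (k−i) uncut or m[k−i].
Small cases: m[2]=1, m[3]=2, m[4]=4, m[5]=6, m[6]=9.
m[7] = 2×max(5,6) = 2×6 = 12
m[8] = 2×max(6,9) = 2×9 = 18
m[9] = 3×max(6,9) = 3×9 = 27
m[10] = 2×max(8,18) = 2×18 = 36
m[11] = 2×max(9,27) = 2×27 = 54
m[12] = 3×max(9,27) = 3×27 = 81
m[13] = 2×max(11,54) = 2×54 = 108
One optimal split: 3 + 3 + 3 + 2 + 2; product 3×3×3×2×2 = 108.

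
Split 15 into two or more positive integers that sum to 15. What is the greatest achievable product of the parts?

243

Define P[k] = max over 1≤i<k of i · max(k−i, P[k−i]); the inner max lets the remainder stay uncut if that's better.
P[2] = 1·max(1,0) = 1·1 = 1
P[3] = max(1·2, 2·1) = 2
P[4] = max(1·3, 2·2, 3·1) = 4
P[5] = max(1·4, 2·3, 3·2, 4·1) = 6
P[6] = max(1·6, 2·4, 3·3, 4·2, 5·1) = 9
P[7] = max(1·9, 2·6, 3·4, 4·3, 5·2, 6·1) = 12
P[8] = max(1·12, 2·9, 3·6, …, 6·2, 7·1) = 18
P[9] = max(1·18, 2·12, 3·9, …, 7·2, 8·1) = 27
P[10] = max(1·27, 2·18, 3·12, …, 8·2, 9·1) = 36
P[11] = max(1·36, 2·27, 3·18, …, 9·2, 10·1) = 54
P[12] = max(1·54, 2·36, 3·27, …, 10·2, 11·1) = 81
P[13] = max(1·81, 2·54, 3·36, …, 11·2, 12·1) = 108
P[14] = max(1·108, 2·81, 3·54, …, 12·2, 13·1) = 162
P[15] = max(1·162, 2·108, 3·81, …, 13·2, 14·1) = 243
One optimal split: 3 + 3 + 3 + 3 + 3; product 3·3·3·3·3 = 243.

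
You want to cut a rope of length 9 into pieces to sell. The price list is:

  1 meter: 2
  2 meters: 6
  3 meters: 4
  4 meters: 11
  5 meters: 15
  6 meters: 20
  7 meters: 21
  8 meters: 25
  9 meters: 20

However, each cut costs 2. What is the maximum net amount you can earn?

25

Let net[k] be the best obtainable value from length k. For each k, try every first piece i and keep the best of price[i] + net[k−i] minus the 2 cut fee when i<k.
net[1] = 2
net[2] = max(2+2-2, 6+0) = 6
net[3] = max(2+6-2, 6+2-2, 4+0) = 6
net[4] = max(2+6-2, 6+6-2, 4+2-2, 11+0) = 11
net[5] = max(2+11-2, 6+6-2, 4+6-2, 11+2-2, 15+0) = 15
net[6] = max(2+15-2, 6+11-2, 4+6-2, 11+6-2, 15+2-2, 20+0) = 20
net[7] = max(2+20-2, 6+15-2, 4+11-2, …, 20+2-2, 21+0) = 21
net[8] = max(2+21-2, 6+20-2, 4+15-2, …, 21+2-2, 25+0) = 25
net[9] = max(2+25-2, 6+21-2, 4+20-2, …, 25+2-2, 20+0) = 25
One optimal plan: pieces 8 + 1 (1 cut) → 27 − 2 = 25.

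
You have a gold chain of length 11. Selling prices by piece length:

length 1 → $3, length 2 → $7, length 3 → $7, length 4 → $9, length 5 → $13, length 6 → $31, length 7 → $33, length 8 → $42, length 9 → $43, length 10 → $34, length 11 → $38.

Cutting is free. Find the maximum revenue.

Build R[k] bottom-up: R[k] = max over allowed piece i of (p[i] + R[k−i]).
R[1] = 3
R[2] = max(3+3, 7+0) = 7
R[3] = max(3+7, 7+3, 7+0) = 10
R[4] = max(3+10, 7+7, 7+3, 9+0) = 14
R[5] = max(3+14, 7+10, 7+7, 9+3, 13+0) = 17
R[6] = max(3+17, 7+14, 7+10, 9+7, 13+3, 31+0) = 31
R[7] = max(3+31, 7+17, 7+14, …, 31+3, 33+0) = 34
R[8] = max(3+34, 7+31, 7+17, …, 33+3, 42+0) = 42
R[9] = max(3+42, 7+34, 7+31, …, 42+3, 43+0) = 45
R[10] = max(3+45, 7+42, 7+34, …, 43+3, 34+0) = 49
R[11] = max(3+49, 7+45, 7+42, …, 34+3, 38+0) = 52
One optimal cutting: 8 + 2 + 1 → $42 + $7 + $3 = $52.

52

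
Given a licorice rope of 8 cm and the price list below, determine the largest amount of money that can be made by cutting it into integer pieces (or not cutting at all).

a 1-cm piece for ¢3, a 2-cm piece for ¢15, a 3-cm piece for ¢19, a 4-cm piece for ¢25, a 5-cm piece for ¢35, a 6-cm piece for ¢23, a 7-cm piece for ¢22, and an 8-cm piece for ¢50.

Build v[k] bottom-up: v[k] = max over allowed piece i of (p[i] + v[k−i]).
v[1] = 3
v[2] = max(3+3, 15+0) = 15
v[3] = max(3+15, 15+3, 19+0) = 19
v[4] = max(3+19, 15+15, 19+3, 25+0) = 30
v[5] = max(3+30, 15+19, 19+15, 25+3, 35+0) = 35
v[6] = max(3+35, 15+30, 19+19, 25+15, 35+3, 23+0) = 45
v[7] = max(3+45, 15+35, 19+30, …, 23+3, 22+0) = 50
v[8] = max(3+50, 15+45, 19+35, …, 22+3, 50+0) = 60
One optimal cutting: 2 + 2 + 2 + 2 → ¢15 + ¢15 + ¢15 + ¢15 = ¢60.

60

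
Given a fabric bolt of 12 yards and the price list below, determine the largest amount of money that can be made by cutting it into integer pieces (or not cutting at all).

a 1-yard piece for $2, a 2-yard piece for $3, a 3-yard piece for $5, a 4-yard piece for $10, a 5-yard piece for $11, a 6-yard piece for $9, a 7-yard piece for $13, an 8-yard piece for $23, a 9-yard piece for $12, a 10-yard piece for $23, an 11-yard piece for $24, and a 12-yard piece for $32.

33

Consider every possible first cut. best[k] is the best of p[i]+best[k−i] over all sellable i≤k.
best[1] = 2
best[2] = max(2+2, 3+0) = 4
best[3] = max(2+4, 3+2, 5+0) = 6
best[4] = max(2+6, 3+4, 5+2, 10+0) = 10
best[5] = max(2+10, 3+6, 5+4, 10+2, 11+0) = 12
best[6] = max(2+12, 3+10, 5+6, 10+4, 11+2, 9+0) = 14
best[7] = max(2+14, 3+12, 5+10, …, 9+2, 13+0) = 16
best[8] = max(2+16, 3+14, 5+12, …, 13+2, 23+0) = 23
best[9] = max(2+23, 3+16, 5+14, …, 23+2, 12+0) = 25
best[10] = max(2+25, 3+23, 5+16, …, 12+2, 23+0) = 27
best[11] = max(2+27, 3+25, 5+23, …, 23+2, 24+0) = 29
best[12] = max(2+29, 3+27, 5+25, …, 24+2, 32+0) = 33
One optimal cutting: 8 + 4 → $23 + $10 = $33.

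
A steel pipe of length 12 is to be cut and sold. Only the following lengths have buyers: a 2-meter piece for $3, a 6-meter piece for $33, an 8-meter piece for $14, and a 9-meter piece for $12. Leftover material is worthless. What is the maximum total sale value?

Let r[k] be the best obtainable value from length k. For each k, try every first piece i and keep the best of price[i] + r[k−i].
r[1] = 0
r[2] = 3
r[3] = 3
r[4] = 6  (first piece 2, then r[2]=3)
r[5] = 6
r[6] = max(3+6, 33+0) = 33
r[7] = max(3+6, 33+0) = 33
r[8] = max(3+33, 33+3, 14+0) = 36
r[9] = max(3+33, 33+3, 14+0, 12+0) = 36
r[10] = max(3+36, 33+6, 14+3, 12+0) = 39
r[11] = max(3+36, 33+6, 14+3, 12+3) = 39
r[12] = max(3+39, 33+33, 14+6, 12+3) = 66
One optimal cutting: 6 + 6 → $66.

66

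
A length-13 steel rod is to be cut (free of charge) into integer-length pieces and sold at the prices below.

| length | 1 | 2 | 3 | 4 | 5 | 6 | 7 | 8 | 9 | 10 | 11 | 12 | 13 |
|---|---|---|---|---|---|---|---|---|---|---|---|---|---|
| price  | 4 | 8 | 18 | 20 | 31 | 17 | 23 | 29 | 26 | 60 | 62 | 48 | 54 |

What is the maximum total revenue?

80

Consider every possible first cut. r[k] is the best of p[i]+r[k−i] over all sellable i≤k.
r[1] = 4
r[2] = max(4+4, 8+0) = 8
r[3] = max(4+8, 8+4, 18+0) = 18
r[4] = max(4+18, 8+8, 18+4, 20+0) = 22
r[5] = max(4+22, 8+18, 18+8, 20+4, 31+0) = 31
r[6] = max(4+31, 8+22, 18+18, 20+8, 31+4, 17+0) = 36
r[7] = max(4+36, 8+31, 18+22, …, 17+4, 23+0) = 40
r[8] = max(4+40, 8+36, 18+31, …, 23+4, 29+0) = 49
r[9] = max(4+49, 8+40, 18+36, …, 29+4, 26+0) = 54
r[10] = max(4+54, 8+49, 18+40, …, 26+4, 60+0) = 62
r[11] = max(4+62, 8+54, 18+49, …, 60+4, 62+0) = 67
r[12] = max(4+67, 8+62, 18+54, …, 62+4, 48+0) = 72
r[13] = max(4+72, 8+67, 18+62, …, 48+4, 54+0) = 80
One optimal cutting: 5 + 5 + 3 → $31 + $31 + $18 = $80.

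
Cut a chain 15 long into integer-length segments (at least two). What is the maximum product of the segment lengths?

Fill f[k] for k=2..15: at each k try every first piece i and multiply by the better of (k−i) uncut or f[k−i].
f[2] = 1·max(1,0) = 1·1 = 1
f[3] = max(1·2, 2·1) = 2
f[4] = max(1·3, 2·2, 3·1) = 4
f[5] = max(1·4, 2·3, 3·2, 4·1) = 6
f[6] = max(1·6, 2·4, 3·3, 4·2, 5·1) = 9
f[7] = max(1·9, 2·6, 3·4, 4·3, 5·2, 6·1) = 12
f[8] = max(1·12, 2·9, 3·6, …, 6·2, 7·1) = 18
f[9] = max(1·18, 2·12, 3·9, …, 7·2, 8·1) = 27
f[10] = max(1·27, 2·18, 3·12, …, 8·2, 9·1) = 36
f[11] = max(1·36, 2·27, 3·18, …, 9·2, 10·1) = 54
f[12] = max(1·54, 2·36, 3·27, …, 10·2, 11·1) = 81
f[13] = max(1·81, 2·54, 3·36, …, 11·2, 12·1) = 108
f[14] = max(1·108, 2·81, 3·54, …, 12·2, 13·1) = 162
f[15] = max(1·162, 2·108, 3·81, …, 13·2, 14·1) = 243
One optimal split: 3 + 3 + 3 + 3 + 3; product 3·3·3·3·3 = 243.

243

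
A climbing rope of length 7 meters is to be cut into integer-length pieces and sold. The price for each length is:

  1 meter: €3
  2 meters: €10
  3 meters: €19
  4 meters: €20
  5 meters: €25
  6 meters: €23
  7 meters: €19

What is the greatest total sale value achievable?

41

Let R[k] be the best obtainable value from length k. For each k, try every first piece i and keep the best of price[i] + R[k−i].
R[1] = 3
R[2] = max(3+3, 10+0) = 10
R[3] = max(3+10, 10+3, 19+0) = 19
R[4] = max(3+19, 10+10, 19+3, 20+0) = 22
R[5] = max(3+22, 10+19, 19+10, 20+3, 25+0) = 29
R[6] = max(3+29, 10+22, 19+19, 20+10, 25+3, 23+0) = 38
R[7] = max(3+38, 10+29, 19+22, …, 23+3, 19+0) = 41
One optimal cutting: 3 + 3 + 1 → €19 + €19 + €3 = €41.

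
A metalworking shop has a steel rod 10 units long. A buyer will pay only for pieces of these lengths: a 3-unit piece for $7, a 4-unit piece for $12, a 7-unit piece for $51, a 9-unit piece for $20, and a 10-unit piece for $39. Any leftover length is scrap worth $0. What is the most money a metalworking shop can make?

58

Let r[k] be the best obtainable value from length k. For each k, try every first piece i and keep the best of price[i] + r[k−i].
r[1] = 0
r[2] = 0
r[3] = 7
r[4] = 12
r[5] = 12
r[6] = 14  (first piece 3, then r[3]=7)
r[7] = 51
r[8] = 51
r[9] = 51
r[10] = 58  (first piece 3, then r[7]=51)
One optimal cutting: 7 + 3 → $58.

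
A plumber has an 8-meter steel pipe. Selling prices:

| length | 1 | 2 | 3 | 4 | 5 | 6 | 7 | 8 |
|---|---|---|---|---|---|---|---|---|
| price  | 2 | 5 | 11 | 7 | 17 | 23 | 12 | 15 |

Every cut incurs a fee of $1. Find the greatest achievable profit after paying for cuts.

Let r[k] be the best obtainable value from length k. For each k, try every first piece i and keep the best of price[i] + r[k−i] minus the 1 cut fee when i<k.
r[1] = 2
r[2] = 5
r[3] = 11
r[4] = 12  (first piece 1, then r[3]=11)
r[5] = 17
r[6] = 23
r[7] = 24  (first piece 1, then r[6]=23)
r[8] = 27  (first piece 2, then r[6]=23)
One optimal plan: pieces 6 + 2 (1 cut) → $28 − $1 = $27.

27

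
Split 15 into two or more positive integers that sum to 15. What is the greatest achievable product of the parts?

243

Fill f[k] for k=2..15: at each k try every first piece i and multiply by the better of (k−i) uncut or f[k−i].
f[2] = 1*max(1,0) = 1*1 = 1
f[3] = 1*max(2,1) = 1*2 = 2
f[4] = 2*max(2,1) = 2*2 = 4
f[5] = 2*max(3,2) = 2*3 = 6
f[6] = 3*max(3,2) = 3*3 = 9
f[7] = 2*max(5,6) = 2*6 = 12
f[8] = 2*max(6,9) = 2*9 = 18
f[9] = 3*max(6,9) = 3*9 = 27
f[10] = 2*max(8,18) = 2*18 = 36
f[11] = 2*max(9,27) = 2*27 = 54
f[12] = 3*max(9,27) = 3*27 = 81
f[13] = 2*max(11,54) = 2*54 = 108
f[14] = 2*max(12,81) = 2*81 = 162
f[15] = 3*max(12,81) = 3*81 = 243
One optimal split: 3 + 3 + 3 + 3 + 3; product 3*3*3*3*3 = 243.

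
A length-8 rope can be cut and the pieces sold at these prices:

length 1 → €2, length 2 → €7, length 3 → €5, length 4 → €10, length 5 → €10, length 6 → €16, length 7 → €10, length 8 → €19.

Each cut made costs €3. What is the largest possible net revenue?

Let v[k] be the best obtainable value from length k. For each k, try every first piece i and keep the best of price[i] + v[k−i] minus the 3 cut fee when i<k.
v[1] = 2
v[2] = 7
v[3] = 6  (first piece 1, then v[2]=7)
v[4] = 11  (first piece 2, then v[2]=7)
v[5] = 10  (first piece 1, then v[4]=11)
v[6] = 16
v[7] = 15  (first piece 1, then v[6]=16)
v[8] = 20  (first piece 2, then v[6]=16)
One optimal plan: pieces 6 + 2 (1 cut) → €23 − €3 = €20.

20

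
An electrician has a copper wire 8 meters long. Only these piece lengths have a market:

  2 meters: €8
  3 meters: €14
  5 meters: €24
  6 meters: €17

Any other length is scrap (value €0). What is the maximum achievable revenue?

Let best[k] be the best obtainable value from length k. For each k, try every first piece i and keep the best of price[i] + best[k−i].
best[1] = 0
best[2] = 8
best[3] = 14
best[4] = 16  (first piece 2, then best[2]=8)
best[5] = 24
best[6] = 28  (first piece 3, then best[3]=14)
best[7] = 32  (first piece 2, then best[5]=24)
best[8] = 38  (first piece 3, then best[5]=24)
One optimal cutting: 5 + 3 → €38.

38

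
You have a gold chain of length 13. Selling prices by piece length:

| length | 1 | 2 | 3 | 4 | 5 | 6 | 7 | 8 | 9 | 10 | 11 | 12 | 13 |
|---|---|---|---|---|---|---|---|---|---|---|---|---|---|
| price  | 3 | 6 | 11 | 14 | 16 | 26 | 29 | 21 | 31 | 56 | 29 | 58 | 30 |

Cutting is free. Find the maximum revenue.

67

Consider every possible first cut. R[k] is the best of p[i]+R[k−i] over all sellable i≤k.
R[1] = 3
R[2] = max(3+3, 6+0) = 6
R[3] = max(3+6, 6+3, 11+0) = 11
R[4] = max(3+11, 6+6, 11+3, 14+0) = 14
R[5] = max(3+14, 6+11, 11+6, 14+3, 16+0) = 17
R[6] = max(3+17, 6+14, 11+11, 14+6, 16+3, 26+0) = 26
R[7] = max(3+26, 6+17, 11+14, …, 26+3, 29+0) = 29
R[8] = max(3+29, 6+26, 11+17, …, 29+3, 21+0) = 32
R[9] = max(3+32, 6+29, 11+26, …, 21+3, 31+0) = 37
R[10] = max(3+37, 6+32, 11+29, …, 31+3, 56+0) = 56
R[11] = max(3+56, 6+37, 11+32, …, 56+3, 29+0) = 59
R[12] = max(3+59, 6+56, 11+37, …, 29+3, 58+0) = 62
R[13] = max(3+62, 6+59, 11+56, …, 58+3, 30+0) = 67
One optimal cutting: 10 + 3 → $56 + $11 = $67.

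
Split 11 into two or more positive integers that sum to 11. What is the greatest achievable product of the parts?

54

Let f[k] be the best product for length k (with at least one cut). For each first piece i, the rest contributes max(k−i, f[k−i]).
Small cases: f[2]=1, f[3]=2, f[4]=4, f[5]=6, f[6]=9.
f[7] = max(1·9, 2·6, 3·4, 4·3, 5·2, 6·1) = 12
f[8] = max(1·12, 2·9, 3·6, …, 6·2, 7·1) = 18
f[9] = max(1·18, 2·12, 3·9, …, 7·2, 8·1) = 27
f[10] = max(1·27, 2·18, 3·12, …, 8·2, 9·1) = 36
f[11] = max(1·36, 2·27, 3·18, …, 9·2, 10·1) = 54
One optimal split: 3 + 3 + 3 + 2; product 3·3·3·2 = 54.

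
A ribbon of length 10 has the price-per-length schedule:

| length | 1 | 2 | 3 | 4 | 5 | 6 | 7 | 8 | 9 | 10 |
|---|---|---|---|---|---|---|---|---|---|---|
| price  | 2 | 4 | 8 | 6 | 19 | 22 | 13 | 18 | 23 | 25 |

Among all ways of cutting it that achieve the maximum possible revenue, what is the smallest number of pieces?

2

Build r[k] bottom-up: r[k] = max over allowed piece i of (p[i] + r[k−i]).
r[1] = 2
r[2] = 4  (first piece 1, then r[1]=2)
r[3] = 8
r[4] = 10  (first piece 1, then r[3]=8)
r[5] = 19
r[6] = 22
r[7] = 24  (first piece 1, then r[6]=22)
r[8] = 27  (first piece 3, then r[5]=19)
r[9] = 30  (first piece 3, then r[6]=22)
r[10] = 38  (first piece 5, then r[5]=19)
Maximum revenue is ¢38.
Now minimize piece count subject to staying optimal: for each k, pieces[k] = 1 + min over i with p[i]+r[k−i]=r[k] of pieces[k−i].
pieces[7] = 2
pieces[8] = 2
pieces[9] = 2
pieces[10] = 2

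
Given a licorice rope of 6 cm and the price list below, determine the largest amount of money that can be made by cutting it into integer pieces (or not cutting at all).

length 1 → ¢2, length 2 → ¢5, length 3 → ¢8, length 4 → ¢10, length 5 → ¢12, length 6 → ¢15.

Build r[k] bottom-up: r[k] = max over allowed piece i of (p[i] + r[k−i]).
r[1] = 2
r[2] = 5
r[3] = 8
r[4] = 10  (first piece 1, then r[3]=8)
r[5] = 13  (first piece 2, then r[3]=8)
r[6] = 16  (first piece 3, then r[3]=8)
One optimal cutting: 3 + 3 → ¢8 + ¢8 = ¢16.

16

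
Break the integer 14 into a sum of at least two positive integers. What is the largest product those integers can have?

Fill f[k] for k=2..14: at each k try every first piece i and multiply by the better of (k−i) uncut or f[k−i].
f[2] = 1*max(1,0) = 1*1 = 1
f[3] = max(1*2, 2*1) = 2
f[4] = max(1*3, 2*2, 3*1) = 4
f[5] = max(1*4, 2*3, 3*2, 4*1) = 6
f[6] = max(1*6, 2*4, 3*3, 4*2, 5*1) = 9
f[7] = max(1*9, 2*6, 3*4, 4*3, 5*2, 6*1) = 12
f[8] = max(1*12, 2*9, 3*6, …, 6*2, 7*1) = 18
f[9] = max(1*18, 2*12, 3*9, …, 7*2, 8*1) = 27
f[10] = max(1*27, 2*18, 3*12, …, 8*2, 9*1) = 36
f[11] = max(1*36, 2*27, 3*18, …, 9*2, 10*1) = 54
f[12] = max(1*54, 2*36, 3*27, …, 10*2, 11*1) = 81
f[13] = max(1*81, 2*54, 3*36, …, 11*2, 12*1) = 108
f[14] = max(1*108, 2*81, 3*54, …, 12*2, 13*1) = 162
One optimal split: 3 + 3 + 3 + 3 + 2; product 3*3*3*3*2 = 162.

162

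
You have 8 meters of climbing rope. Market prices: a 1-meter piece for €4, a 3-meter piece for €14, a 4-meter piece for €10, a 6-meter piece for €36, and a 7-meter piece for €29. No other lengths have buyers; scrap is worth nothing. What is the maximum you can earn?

Let best[k] be the best obtainable value from length k. For each k, try every first piece i and keep the best of price[i] + best[k−i].
best[1] = 4
best[2] = 8  (first piece 1, then best[1]=4)
best[3] = max(4+8, 14+0) = 14
best[4] = max(4+14, 14+4, 10+0) = 18
best[5] = max(4+18, 14+8, 10+4) = 22
best[6] = max(4+22, 14+14, 10+8, 36+0) = 36
best[7] = max(4+36, 14+18, 10+14, 36+4, 29+0) = 40
best[8] = max(4+40, 14+22, 10+18, 36+8, 29+4) = 44
One optimal cutting: 6 + 1 + 1 → €44.

44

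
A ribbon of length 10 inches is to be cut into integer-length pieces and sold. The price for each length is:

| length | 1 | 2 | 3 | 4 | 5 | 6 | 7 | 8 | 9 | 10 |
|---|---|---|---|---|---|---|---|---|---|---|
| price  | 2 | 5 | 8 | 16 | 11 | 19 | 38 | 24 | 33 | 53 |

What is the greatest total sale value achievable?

Consider every possible first cut. R[k] is the best of p[i]+R[k−i] over all sellable i≤k.
R[1] = 2
R[2] = max(2+2, 5+0) = 5
R[3] = max(2+5, 5+2, 8+0) = 8
R[4] = max(2+8, 5+5, 8+2, 16+0) = 16
R[5] = max(2+16, 5+8, 8+5, 16+2, 11+0) = 18
R[6] = max(2+18, 5+16, 8+8, 16+5, 11+2, 19+0) = 21
R[7] = max(2+21, 5+18, 8+16, …, 19+2, 38+0) = 38
R[8] = max(2+38, 5+21, 8+18, …, 38+2, 24+0) = 40
R[9] = max(2+40, 5+38, 8+21, …, 24+2, 33+0) = 43
R[10] = max(2+43, 5+40, 8+38, …, 33+2, 53+0) = 53
Best is to sell the whole 10-inch piece uncut for ¢53.

53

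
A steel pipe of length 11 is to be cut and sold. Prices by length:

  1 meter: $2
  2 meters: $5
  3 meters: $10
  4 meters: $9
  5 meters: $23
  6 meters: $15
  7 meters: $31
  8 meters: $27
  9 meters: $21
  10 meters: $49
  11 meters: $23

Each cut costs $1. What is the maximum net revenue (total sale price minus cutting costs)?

Build net[k] bottom-up: net[k] = max over allowed piece i of (p[i] + net[k−i]) − 1 per cut.
net[1] = 2
net[2] = max(2+2-1, 5+0) = 5
net[3] = max(2+5-1, 5+2-1, 10+0) = 10
net[4] = max(2+10-1, 5+5-1, 10+2-1, 9+0) = 11
net[5] = max(2+11-1, 5+10-1, 10+5-1, 9+2-1, 23+0) = 23
net[6] = max(2+23-1, 5+11-1, 10+10-1, 9+5-1, 23+2-1, 15+0) = 24
net[7] = max(2+24-1, 5+23-1, 10+11-1, …, 15+2-1, 31+0) = 31
net[8] = max(2+31-1, 5+24-1, 10+23-1, …, 31+2-1, 27+0) = 32
net[9] = max(2+32-1, 5+31-1, 10+24-1, …, 27+2-1, 21+0) = 35
net[10] = max(2+35-1, 5+32-1, 10+31-1, …, 21+2-1, 49+0) = 49
net[11] = max(2+49-1, 5+35-1, 10+32-1, …, 49+2-1, 23+0) = 50
One optimal plan: pieces 10 + 1 (1 cut) → $51 − $1 = $50.

50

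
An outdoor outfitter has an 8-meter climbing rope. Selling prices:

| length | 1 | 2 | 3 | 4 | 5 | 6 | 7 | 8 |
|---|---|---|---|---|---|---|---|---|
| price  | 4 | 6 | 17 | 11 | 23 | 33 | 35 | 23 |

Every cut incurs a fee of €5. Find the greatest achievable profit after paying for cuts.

Build r[k] bottom-up: r[k] = max over allowed piece i of (p[i] + r[k−i]) − 5 per cut.
r[1] = 4
r[2] = max(4+4-5, 6+0) = 6
r[3] = max(4+6-5, 6+4-5, 17+0) = 17
r[4] = max(4+17-5, 6+6-5, 17+4-5, 11+0) = 16
r[5] = max(4+16-5, 6+17-5, 17+6-5, 11+4-5, 23+0) = 23
r[6] = max(4+23-5, 6+16-5, 17+17-5, 11+6-5, 23+4-5, 33+0) = 33
r[7] = max(4+33-5, 6+23-5, 17+16-5, …, 33+4-5, 35+0) = 35
r[8] = max(4+35-5, 6+33-5, 17+23-5, …, 35+4-5, 23+0) = 35
One optimal plan: pieces 5 + 3 (1 cut) → €40 − €5 = €35.

35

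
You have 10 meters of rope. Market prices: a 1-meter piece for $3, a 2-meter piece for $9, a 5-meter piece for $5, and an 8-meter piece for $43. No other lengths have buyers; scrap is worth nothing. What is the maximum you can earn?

52

Let best[k] be the best obtainable value from length k. For each k, try every first piece i and keep the best of price[i] + best[k−i].
best[1] = 3
best[2] = 9
best[3] = 12  (first piece 1, then best[2]=9)
best[4] = 18  (first piece 2, then best[2]=9)
best[5] = 21  (first piece 1, then best[4]=18)
best[6] = 27  (first piece 2, then best[4]=18)
best[7] = 30  (first piece 1, then best[6]=27)
best[8] = 43
best[9] = 46  (first piece 1, then best[8]=43)
best[10] = 52  (first piece 2, then best[8]=43)
One optimal cutting: 8 + 2 → $52.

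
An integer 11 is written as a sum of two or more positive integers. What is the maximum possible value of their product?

54

Define P[k] = max over 1≤i<k of i · max(k−i, P[k−i]); the inner max lets the remainder stay uncut if that's better.
P[2] = 1×max(1,0) = 1×1 = 1
P[3] = max(1×2, 2×1) = 2
P[4] = max(1×3, 2×2, 3×1) = 4
P[5] = max(1×4, 2×3, 3×2, 4×1) = 6
P[6] = max(1×6, 2×4, 3×3, 4×2, 5×1) = 9
P[7] = max(1×9, 2×6, 3×4, 4×3, 5×2, 6×1) = 12
P[8] = max(1×12, 2×9, 3×6, …, 6×2, 7×1) = 18
P[9] = max(1×18, 2×12, 3×9, …, 7×2, 8×1) = 27
P[10] = max(1×27, 2×18, 3×12, …, 8×2, 9×1) = 36
P[11] = max(1×36, 2×27, 3×18, …, 9×2, 10×1) = 54
One optimal split: 3 + 3 + 3 + 2; product 3×3×3×2 = 54.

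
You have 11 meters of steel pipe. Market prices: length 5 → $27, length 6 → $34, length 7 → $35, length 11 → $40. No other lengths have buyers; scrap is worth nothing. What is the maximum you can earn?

Let f[k] be the best obtainable value from length k. For each k, try every first piece i and keep the best of price[i] + f[k−i].
f[1] = 0
f[2] = 0
f[3] = 0
f[4] = 0
f[5] = 27
f[6] = max(27+0, 34+0) = 34
f[7] = max(27+0, 34+0, 35+0) = 35
f[8] = max(27+0, 34+0, 35+0) = 35
f[9] = max(27+0, 34+0, 35+0) = 35
f[10] = max(27+27, 34+0, 35+0) = 54
f[11] = max(27+34, 34+27, 35+0, 40+0) = 61
One optimal cutting: 6 + 5 → $61.

61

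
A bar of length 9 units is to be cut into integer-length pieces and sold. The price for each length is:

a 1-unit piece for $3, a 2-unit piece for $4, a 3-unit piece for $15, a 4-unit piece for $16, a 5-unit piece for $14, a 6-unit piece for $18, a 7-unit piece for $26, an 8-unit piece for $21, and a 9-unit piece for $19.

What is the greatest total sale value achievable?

Consider every possible first cut. v[k] is the best of p[i]+v[k−i] over all sellable i≤k.
v[1] = 3
v[2] = 6  (first piece 1, then v[1]=3)
v[3] = 15
v[4] = 18  (first piece 1, then v[3]=15)
v[5] = 21  (first piece 1, then v[4]=18)
v[6] = 30  (first piece 3, then v[3]=15)
v[7] = 33  (first piece 1, then v[6]=30)
v[8] = 36  (first piece 1, then v[7]=33)
v[9] = 45  (first piece 3, then v[6]=30)
One optimal cutting: 3 + 3 + 3 → $15 + $15 + $15 = $45.

45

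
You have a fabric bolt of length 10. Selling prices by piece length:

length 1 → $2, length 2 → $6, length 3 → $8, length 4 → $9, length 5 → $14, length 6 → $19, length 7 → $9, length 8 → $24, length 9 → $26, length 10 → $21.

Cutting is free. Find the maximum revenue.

Consider every possible first cut. r[k] is the best of p[i]+r[k−i] over all sellable i≤k.
r[1] = 2
r[2] = max(2+2, 6+0) = 6
r[3] = max(2+6, 6+2, 8+0) = 8
r[4] = max(2+8, 6+6, 8+2, 9+0) = 12
r[5] = max(2+12, 6+8, 8+6, 9+2, 14+0) = 14
r[6] = max(2+14, 6+12, 8+8, 9+6, 14+2, 19+0) = 19
r[7] = max(2+19, 6+14, 8+12, …, 19+2, 9+0) = 21
r[8] = max(2+21, 6+19, 8+14, …, 9+2, 24+0) = 25
r[9] = max(2+25, 6+21, 8+19, …, 24+2, 26+0) = 27
r[10] = max(2+27, 6+25, 8+21, …, 26+2, 21+0) = 31
One optimal cutting: 6 + 2 + 2 → $19 + $6 + $6 = $31.

31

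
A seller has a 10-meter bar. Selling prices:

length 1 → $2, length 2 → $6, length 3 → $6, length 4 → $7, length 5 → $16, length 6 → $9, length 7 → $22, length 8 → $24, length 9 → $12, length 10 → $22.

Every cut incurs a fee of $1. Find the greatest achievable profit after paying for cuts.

Consider every possible first cut. v[k] is the best of p[i]+v[k−i] over all sellable i≤k, charging 1 whenever i<k.
v[1] = 2
v[2] = 6
v[3] = 7  (first piece 1, then v[2]=6)
v[4] = 11  (first piece 2, then v[2]=6)
v[5] = 16
v[6] = 17  (first piece 1, then v[5]=16)
v[7] = 22
v[8] = 24
v[9] = 27  (first piece 2, then v[7]=22)
v[10] = 31  (first piece 5, then v[5]=16)
One optimal plan: pieces 5 + 5 (1 cut) → $32 − $1 = $31.

31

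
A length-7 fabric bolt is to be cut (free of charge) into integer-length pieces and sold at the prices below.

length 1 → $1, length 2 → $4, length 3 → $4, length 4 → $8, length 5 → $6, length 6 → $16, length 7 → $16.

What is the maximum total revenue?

Consider every possible first cut. R[k] is the best of p[i]+R[k−i] over all sellable i≤k.
R[1] = 1
R[2] = max(1+1, 4+0) = 4
R[3] = max(1+4, 4+1, 4+0) = 5
R[4] = max(1+5, 4+4, 4+1, 8+0) = 8
R[5] = max(1+8, 4+5, 4+4, 8+1, 6+0) = 9
R[6] = max(1+9, 4+8, 4+5, 8+4, 6+1, 16+0) = 16
R[7] = max(1+16, 4+9, 4+8, …, 16+1, 16+0) = 17
One optimal cutting: 6 + 1 → $16 + $1 = $17.

17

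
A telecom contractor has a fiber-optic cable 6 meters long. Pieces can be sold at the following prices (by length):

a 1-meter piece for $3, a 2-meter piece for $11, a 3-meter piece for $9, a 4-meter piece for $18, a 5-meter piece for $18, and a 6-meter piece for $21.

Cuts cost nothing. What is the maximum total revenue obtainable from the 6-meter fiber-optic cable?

33

Let R[k] be the best obtainable value from length k. For each k, try every first piece i and keep the best of price[i] + R[k−i].
R[1] = 3
R[2] = max(3+3, 11+0) = 11
R[3] = max(3+11, 11+3, 9+0) = 14
R[4] = max(3+14, 11+11, 9+3, 18+0) = 22
R[5] = max(3+22, 11+14, 9+11, 18+3, 18+0) = 25
R[6] = max(3+25, 11+22, 9+14, 18+11, 18+3, 21+0) = 33
One optimal cutting: 2 + 2 + 2 → $11 + $11 + $11 = $33.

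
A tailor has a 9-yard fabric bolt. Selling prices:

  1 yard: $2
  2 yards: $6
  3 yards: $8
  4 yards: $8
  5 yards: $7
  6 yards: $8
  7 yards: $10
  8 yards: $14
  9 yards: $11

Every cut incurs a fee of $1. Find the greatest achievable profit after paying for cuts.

Consider every possible first cut. net[k] is the best of p[i]+net[k−i] over all sellable i≤k, charging 1 whenever i<k.
net[1] = 2
net[2] = max(2+2-1, 6+0) = 6
net[3] = max(2+6-1, 6+2-1, 8+0) = 8
net[4] = max(2+8-1, 6+6-1, 8+2-1, 8+0) = 11
net[5] = max(2+11-1, 6+8-1, 8+6-1, 8+2-1, 7+0) = 13
net[6] = max(2+13-1, 6+11-1, 8+8-1, 8+6-1, 7+2-1, 8+0) = 16
net[7] = max(2+16-1, 6+13-1, 8+11-1, …, 8+2-1, 10+0) = 18
net[8] = max(2+18-1, 6+16-1, 8+13-1, …, 10+2-1, 14+0) = 21
net[9] = max(2+21-1, 6+18-1, 8+16-1, …, 14+2-1, 11+0) = 23
One optimal plan: pieces 3 + 2 + 2 + 2 (3 cuts) → $26 − $3 = $23.

23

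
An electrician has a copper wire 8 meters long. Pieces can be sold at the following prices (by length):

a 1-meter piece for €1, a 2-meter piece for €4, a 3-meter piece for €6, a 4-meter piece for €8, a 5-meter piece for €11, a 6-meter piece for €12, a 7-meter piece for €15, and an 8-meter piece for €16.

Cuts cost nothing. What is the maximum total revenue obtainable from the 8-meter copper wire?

Consider every possible first cut. best[k] is the best of p[i]+best[k−i] over all sellable i≤k.
best[1] = 1
best[2] = 4
best[3] = 6
best[4] = 8  (first piece 2, then best[2]=4)
best[5] = 11
best[6] = 12  (first piece 1, then best[5]=11)
best[7] = 15  (first piece 2, then best[5]=11)
best[8] = 17  (first piece 3, then best[5]=11)
One optimal cutting: 5 + 3 → €11 + €6 = €17.

17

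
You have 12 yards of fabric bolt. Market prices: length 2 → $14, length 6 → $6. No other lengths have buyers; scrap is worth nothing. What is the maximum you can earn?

84

Build f[k] bottom-up: f[k] = max over allowed piece i of (p[i] + f[k−i]).
f[1] = 0
f[2] = 14
f[3] = 14
f[4] = 28  (first piece 2, then f[2]=14)
f[5] = 28
f[6] = max(14+28, 6+0) = 42
f[7] = max(14+28, 6+0) = 42
f[8] = max(14+42, 6+14) = 56
f[9] = max(14+42, 6+14) = 56
f[10] = max(14+56, 6+28) = 70
f[11] = max(14+56, 6+28) = 70
f[12] = max(14+70, 6+42) = 84
One optimal cutting: 2 + 2 + 2 + 2 + 2 + 2 → $84.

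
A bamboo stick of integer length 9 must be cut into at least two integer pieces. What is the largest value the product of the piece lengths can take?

27

Fill m[k] for k=2..9: at each k try every first piece i and multiply by the better of (k−i) uncut or m[k−i].
m[2] = 1*max(1,0) = 1*1 = 1
m[3] = 1*max(2,1) = 1*2 = 2
m[4] = 2*max(2,1) = 2*2 = 4
m[5] = 2*max(3,2) = 2*3 = 6
m[6] = 3*max(3,2) = 3*3 = 9
m[7] = 2*max(5,6) = 2*6 = 12
m[8] = 2*max(6,9) = 2*9 = 18
m[9] = 3*max(6,9) = 3*9 = 27
One optimal split: 3 + 3 + 3; product 3*3*3 = 27.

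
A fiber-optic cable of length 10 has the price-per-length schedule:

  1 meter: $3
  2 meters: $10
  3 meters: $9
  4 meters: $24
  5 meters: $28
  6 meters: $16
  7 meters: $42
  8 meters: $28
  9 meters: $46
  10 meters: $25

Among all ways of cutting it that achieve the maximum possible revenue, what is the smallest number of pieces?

3

Let r[k] be the best obtainable value from length k. For each k, try every first piece i and keep the best of price[i] + r[k−i].
r[1] = 3
r[2] = 10
r[3] = 13  (first piece 1, then r[2]=10)
r[4] = 24
r[5] = 28
r[6] = 34  (first piece 2, then r[4]=24)
r[7] = 42
r[8] = 48  (first piece 4, then r[4]=24)
r[9] = 52  (first piece 2, then r[7]=42)
r[10] = 58  (first piece 2, then r[8]=48)
Maximum revenue is $58.
Now minimize piece count subject to staying optimal: for each k, pieces[k] = 1 + min over i with p[i]+r[k−i]=r[k] of pieces[k−i].
pieces[7] = 1
pieces[8] = 2
pieces[9] = 2
pieces[10] = 3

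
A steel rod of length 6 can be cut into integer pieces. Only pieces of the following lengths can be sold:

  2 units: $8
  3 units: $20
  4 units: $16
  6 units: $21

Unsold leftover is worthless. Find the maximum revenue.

40

Let best[k] be the best obtainable value from length k. For each k, try every first piece i and keep the best of price[i] + best[k−i].
best[1] = 0
best[2] = 8
best[3] = 20
best[4] = 20
best[5] = 28  (first piece 2, then best[3]=20)
best[6] = 40  (first piece 3, then best[3]=20)
One optimal cutting: 3 + 3 → $40.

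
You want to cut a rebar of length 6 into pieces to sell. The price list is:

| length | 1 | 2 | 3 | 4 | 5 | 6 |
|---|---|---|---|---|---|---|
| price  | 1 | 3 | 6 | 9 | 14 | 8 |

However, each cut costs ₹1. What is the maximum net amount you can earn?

14

Consider every possible first cut. net[k] is the best of p[i]+net[k−i] over all sellable i≤k, charging 1 whenever i<k.
net[1] = 1
net[2] = max(1+1-1, 3+0) = 3
net[3] = max(1+3-1, 3+1-1, 6+0) = 6
net[4] = max(1+6-1, 3+3-1, 6+1-1, 9+0) = 9
net[5] = max(1+9-1, 3+6-1, 6+3-1, 9+1-1, 14+0) = 14
net[6] = max(1+14-1, 3+9-1, 6+6-1, 9+3-1, 14+1-1, 8+0) = 14
One optimal plan: pieces 5 + 1 (1 cut) → ₹15 − ₹1 = ₹14.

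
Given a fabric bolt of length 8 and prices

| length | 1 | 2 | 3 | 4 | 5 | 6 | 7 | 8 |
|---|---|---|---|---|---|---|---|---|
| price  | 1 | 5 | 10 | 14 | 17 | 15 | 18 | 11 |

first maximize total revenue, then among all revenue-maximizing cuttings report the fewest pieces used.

2

Let r[k] be the best obtainable value from length k. For each k, try every first piece i and keep the best of price[i] + r[k−i].
r[1] = 1
r[2] = max(1+1, 5+0) = 5
r[3] = max(1+5, 5+1, 10+0) = 10
r[4] = max(1+10, 5+5, 10+1, 14+0) = 14
r[5] = max(1+14, 5+10, 10+5, 14+1, 17+0) = 17
r[6] = max(1+17, 5+14, 10+10, 14+5, 17+1, 15+0) = 20
r[7] = max(1+20, 5+17, 10+14, …, 15+1, 18+0) = 24
r[8] = max(1+24, 5+20, 10+17, …, 18+1, 11+0) = 28
Maximum revenue is $28.
Now minimize piece count subject to staying optimal: for each k, pieces[k] = 1 + min over i with p[i]+r[k−i]=r[k] of pieces[k−i].
pieces[5] = 1
pieces[6] = 2
pieces[7] = 2
pieces[8] = 2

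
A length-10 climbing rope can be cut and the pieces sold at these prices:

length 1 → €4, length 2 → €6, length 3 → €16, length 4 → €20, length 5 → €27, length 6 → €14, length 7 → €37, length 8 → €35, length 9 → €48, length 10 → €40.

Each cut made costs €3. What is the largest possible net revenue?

51

Build v[k] bottom-up: v[k] = max over allowed piece i of (p[i] + v[k−i]) − 3 per cut.
v[1] = 4
v[2] = 6
v[3] = 16
v[4] = 20
v[5] = 27
v[6] = 29  (first piece 3, then v[3]=16)
v[7] = 37
v[8] = 40  (first piece 3, then v[5]=27)
v[9] = 48
v[10] = 51  (first piece 5, then v[5]=27)
One optimal plan: pieces 5 + 5 (1 cut) → €54 − €3 = €51.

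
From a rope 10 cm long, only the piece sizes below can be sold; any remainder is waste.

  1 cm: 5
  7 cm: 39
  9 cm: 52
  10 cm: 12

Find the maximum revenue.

57

Build r[k] bottom-up: r[k] = max over allowed piece i of (p[i] + r[k−i]).
r[1] = 5
r[2] = 10  (first piece 1, then r[1]=5)
r[3] = 15  (first piece 1, then r[2]=10)
r[4] = 20  (first piece 1, then r[3]=15)
r[5] = 25  (first piece 1, then r[4]=20)
r[6] = 30  (first piece 1, then r[5]=25)
r[7] = 39
r[8] = 44  (first piece 1, then r[7]=39)
r[9] = 52
r[10] = 57  (first piece 1, then r[9]=52)
One optimal cutting: 9 + 1 → 57.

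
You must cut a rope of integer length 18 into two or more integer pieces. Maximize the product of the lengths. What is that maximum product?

729

Fill m[k] for k=2..18: at each k try every first piece i and multiply by the better of (k−i) uncut or m[k−i].
Small cases: m[2]=1, m[3]=2, m[4]=4, m[5]=6, m[6]=9, m[7]=12, m[8]=18, m[9]=27, m[10]=36.
m[11] = 2×max(9,27) = 2×27 = 54
m[12] = 3×max(9,27) = 3×27 = 81
m[13] = 2×max(11,54) = 2×54 = 108
m[14] = 2×max(12,81) = 2×81 = 162
m[15] = 3×max(12,81) = 3×81 = 243
m[16] = 2×max(14,162) = 2×162 = 324
m[17] = 2×max(15,243) = 2×243 = 486
m[18] = 3×max(15,243) = 3×243 = 729
One optimal split: 3 + 3 + 3 + 3 + 3 + 3; product 3×3×3×3×3×3 = 729.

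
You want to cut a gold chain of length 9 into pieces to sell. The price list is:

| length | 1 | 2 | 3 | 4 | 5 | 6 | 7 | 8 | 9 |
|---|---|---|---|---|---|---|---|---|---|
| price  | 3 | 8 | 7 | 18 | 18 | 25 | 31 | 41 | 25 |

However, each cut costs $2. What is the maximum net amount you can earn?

42

Build v[k] bottom-up: v[k] = max over allowed piece i of (p[i] + v[k−i]) − 2 per cut.
v[1] = 3
v[2] = 8
v[3] = 9  (first piece 1, then v[2]=8)
v[4] = 18
v[5] = 19  (first piece 1, then v[4]=18)
v[6] = 25
v[7] = 31
v[8] = 41
v[9] = 42  (first piece 1, then v[8]=41)
One optimal plan: pieces 8 + 1 (1 cut) → $44 − $2 = $42.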